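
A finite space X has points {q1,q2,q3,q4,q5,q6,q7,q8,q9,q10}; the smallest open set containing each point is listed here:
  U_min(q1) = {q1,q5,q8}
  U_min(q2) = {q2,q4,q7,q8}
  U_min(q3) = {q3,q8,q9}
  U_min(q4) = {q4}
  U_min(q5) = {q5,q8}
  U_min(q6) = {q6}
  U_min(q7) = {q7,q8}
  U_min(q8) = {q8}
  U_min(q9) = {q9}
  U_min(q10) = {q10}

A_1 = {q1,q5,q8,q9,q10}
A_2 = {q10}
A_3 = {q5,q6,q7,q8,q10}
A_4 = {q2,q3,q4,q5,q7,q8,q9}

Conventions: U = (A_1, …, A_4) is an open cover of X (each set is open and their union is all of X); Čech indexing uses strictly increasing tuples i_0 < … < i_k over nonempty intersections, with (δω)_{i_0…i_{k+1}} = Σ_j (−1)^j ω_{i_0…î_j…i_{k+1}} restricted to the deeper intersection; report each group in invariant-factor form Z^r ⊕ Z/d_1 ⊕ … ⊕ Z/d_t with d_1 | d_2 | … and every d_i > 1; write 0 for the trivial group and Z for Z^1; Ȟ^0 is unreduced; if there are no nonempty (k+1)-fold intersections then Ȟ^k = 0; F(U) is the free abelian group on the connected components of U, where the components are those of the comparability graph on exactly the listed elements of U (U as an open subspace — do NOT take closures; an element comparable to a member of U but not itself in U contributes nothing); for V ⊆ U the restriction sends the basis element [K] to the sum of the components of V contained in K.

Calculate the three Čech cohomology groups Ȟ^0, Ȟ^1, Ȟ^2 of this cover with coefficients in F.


Ȟ^0 ≅ Z^3, Ȟ^1 ≅ 0 and Ȟ^2 ≅ 0

cover nerve:
  A12={q10} A13={q5,q8,q10} A14={q5,q8,q9} A23={q10} A34={q5,q7,q8}
  A123={q10} A134={q5,q8}
components per intersection:
  A1: {q1,q5,q8} {q9} {q10}
  A2: {q10}
  A3: {q5,q7,q8} {q6} {q10}
  A4: {q2,q3,q4,q5,q7,q8,q9}
  A12: {q10}
  A13: {q5,q8} {q10}
  A14: {q5,q8} {q9}
  A23: {q10}
  A34: {q5,q7,q8}
  A123: {q10}
  A134: {q5,q8}
C dims 8,7,2; δ0: rk 5, SNF 1^5; δ1: rk 2, SNF 1^2
Ȟ^0: (8−5)−0=3 ⇒ Z^3
Ȟ^1: (7−2)−5=0 ⇒ 0
Ȟ^2: (2−0)−2=0 ⇒ 0


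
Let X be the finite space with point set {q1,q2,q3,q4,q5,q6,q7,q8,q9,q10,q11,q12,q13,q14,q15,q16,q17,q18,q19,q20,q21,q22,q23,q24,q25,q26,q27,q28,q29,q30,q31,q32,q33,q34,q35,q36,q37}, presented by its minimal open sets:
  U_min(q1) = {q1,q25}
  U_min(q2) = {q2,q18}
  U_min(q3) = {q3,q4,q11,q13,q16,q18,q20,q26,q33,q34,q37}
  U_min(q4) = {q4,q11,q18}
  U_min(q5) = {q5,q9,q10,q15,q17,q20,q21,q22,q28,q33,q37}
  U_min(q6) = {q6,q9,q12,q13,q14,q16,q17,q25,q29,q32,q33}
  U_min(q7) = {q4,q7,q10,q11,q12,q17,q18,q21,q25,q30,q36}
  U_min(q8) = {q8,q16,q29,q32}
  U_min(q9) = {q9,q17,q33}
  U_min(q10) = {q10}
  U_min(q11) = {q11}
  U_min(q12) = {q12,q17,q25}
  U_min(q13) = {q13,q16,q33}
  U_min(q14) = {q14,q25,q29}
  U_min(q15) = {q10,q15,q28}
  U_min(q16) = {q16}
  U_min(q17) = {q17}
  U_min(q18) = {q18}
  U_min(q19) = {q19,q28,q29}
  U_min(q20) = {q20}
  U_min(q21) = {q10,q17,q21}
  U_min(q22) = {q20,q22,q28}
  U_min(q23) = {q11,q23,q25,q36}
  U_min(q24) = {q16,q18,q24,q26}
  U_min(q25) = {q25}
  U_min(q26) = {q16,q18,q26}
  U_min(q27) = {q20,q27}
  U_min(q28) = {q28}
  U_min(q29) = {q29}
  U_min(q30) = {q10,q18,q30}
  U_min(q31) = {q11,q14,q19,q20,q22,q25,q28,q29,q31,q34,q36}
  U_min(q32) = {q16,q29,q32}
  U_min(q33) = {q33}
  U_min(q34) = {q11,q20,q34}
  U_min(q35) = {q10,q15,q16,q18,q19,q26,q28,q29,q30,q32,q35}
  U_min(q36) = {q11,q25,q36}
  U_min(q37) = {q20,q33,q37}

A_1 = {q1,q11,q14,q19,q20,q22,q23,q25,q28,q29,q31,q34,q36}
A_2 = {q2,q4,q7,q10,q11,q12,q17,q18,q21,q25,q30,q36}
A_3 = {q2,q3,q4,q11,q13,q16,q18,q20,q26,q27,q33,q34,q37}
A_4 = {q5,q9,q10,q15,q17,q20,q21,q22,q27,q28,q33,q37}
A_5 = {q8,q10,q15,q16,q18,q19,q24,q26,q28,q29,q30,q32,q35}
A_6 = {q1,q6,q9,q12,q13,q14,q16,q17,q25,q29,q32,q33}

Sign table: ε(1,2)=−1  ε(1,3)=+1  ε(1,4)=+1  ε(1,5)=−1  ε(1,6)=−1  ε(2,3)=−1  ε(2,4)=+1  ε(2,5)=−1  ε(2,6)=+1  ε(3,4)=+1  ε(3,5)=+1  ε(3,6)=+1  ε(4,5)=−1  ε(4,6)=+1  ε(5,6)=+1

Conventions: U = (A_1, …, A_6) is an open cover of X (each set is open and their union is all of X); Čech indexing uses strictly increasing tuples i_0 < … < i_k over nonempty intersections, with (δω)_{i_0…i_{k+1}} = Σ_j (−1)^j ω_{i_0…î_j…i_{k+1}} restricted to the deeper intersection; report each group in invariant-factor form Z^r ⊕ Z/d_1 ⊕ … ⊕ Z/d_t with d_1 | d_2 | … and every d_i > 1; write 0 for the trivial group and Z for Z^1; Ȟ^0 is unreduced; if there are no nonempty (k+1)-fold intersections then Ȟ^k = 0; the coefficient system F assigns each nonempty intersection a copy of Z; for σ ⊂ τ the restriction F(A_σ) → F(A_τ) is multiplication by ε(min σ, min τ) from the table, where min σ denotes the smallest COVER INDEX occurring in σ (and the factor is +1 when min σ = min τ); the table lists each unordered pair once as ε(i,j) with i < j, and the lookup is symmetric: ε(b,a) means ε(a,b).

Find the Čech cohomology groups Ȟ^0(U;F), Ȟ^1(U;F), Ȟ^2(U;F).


Ȟ^0 = 0, Ȟ^1 = Z/2 and Ȟ^2 = Z

cover nerve:
  A12={q11,q25,q36} A13={q11,q20,q34} A14={q20,q22,q28} A15={q19,q28,q29} A16={q1,q14,q25,q29} A23={q2,q4,q11,q18} A24={q10,q17,q21} A25={q10,q18,q30} A26={q12,q17,q25} A34={q20,q27,q33,q37} A35={q16,q18,q26} A36={q13,q16,q33} A45={q10,q15,q28} A46={q9,q17,q33} A56={q16,q29,q32}
  A123={q11} A126={q25} A134={q20} A145={q28} A156={q29} A235={q18} A245={q10} A246={q17} A346={q33} A356={q16}
C dims 6,15,10; δ0: rk 6, SNF 1^5·2; δ1: rk 9, SNF 1^9
Ȟ^0: (6−6)−0=0 ⇒ 0
Ȟ^1: (15−9)−6=0 plus torsion [2] ⇒ Z/2
Ȟ^2: (10−0)−9=1 ⇒ Z


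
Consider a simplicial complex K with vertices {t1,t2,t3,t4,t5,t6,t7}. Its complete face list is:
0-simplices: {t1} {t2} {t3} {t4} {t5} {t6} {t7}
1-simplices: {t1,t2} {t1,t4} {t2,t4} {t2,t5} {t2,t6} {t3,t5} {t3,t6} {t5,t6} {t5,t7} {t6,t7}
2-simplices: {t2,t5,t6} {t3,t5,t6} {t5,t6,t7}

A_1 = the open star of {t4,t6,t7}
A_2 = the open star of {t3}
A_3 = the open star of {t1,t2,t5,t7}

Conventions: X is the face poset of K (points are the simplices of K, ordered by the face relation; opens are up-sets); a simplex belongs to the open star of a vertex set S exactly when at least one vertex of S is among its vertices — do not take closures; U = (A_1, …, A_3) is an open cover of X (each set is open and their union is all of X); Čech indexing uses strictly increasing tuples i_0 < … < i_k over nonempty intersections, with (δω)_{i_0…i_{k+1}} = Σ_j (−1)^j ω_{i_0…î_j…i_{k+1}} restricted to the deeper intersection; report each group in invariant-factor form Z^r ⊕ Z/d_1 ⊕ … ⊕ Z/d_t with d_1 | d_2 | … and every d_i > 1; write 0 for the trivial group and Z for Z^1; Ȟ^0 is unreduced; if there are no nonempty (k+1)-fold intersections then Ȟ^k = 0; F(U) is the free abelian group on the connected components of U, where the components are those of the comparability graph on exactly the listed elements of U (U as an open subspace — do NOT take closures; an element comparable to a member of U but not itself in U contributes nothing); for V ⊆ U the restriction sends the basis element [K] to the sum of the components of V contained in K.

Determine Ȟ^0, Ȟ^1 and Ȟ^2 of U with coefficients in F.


Ȟ^0(U;F) ≅ Z,  Ȟ^1(U;F) ≅ Z,  Ȟ^2(U;F) ≅ 0

nonempty overlaps:
  A1={{t4},{t6},{t7},{t1,t4},{t2,t4},{t2,t6},{t3,t6},{t5,t6},{t5,t7},{t6,t7},{t2,t5,t6},{t3,t5,t6},{t5,t6,t7}} A2={{t3},{t3,t5},{t3,t6},{t3,t5,t6}} A3={{t1},{t2},{t5},{t7},{t1,t2},{t1,t4},{t2,t4},{t2,t5},{t2,t6},{t3,t5},{t5,t6},{t5,t7},{t6,t7},{t2,t5,t6},{t3,t5,t6},{t5,t6,t7}}
  A12={{t3,t6},{t3,t5,t6}} A13={{t7},{t1,t4},{t2,t4},{t2,t6},{t5,t6},{t5,t7},{t6,t7},{t2,t5,t6},{t3,t5,t6},{t5,t6,t7}} A23={{t3,t5},{t3,t5,t6}}
  A123={{t3,t5,t6}}
components per intersection:
  A1: {{t4},{t1,t4},{t2,t4}} {{t6},{t7},{t2,t6},{t3,t6},{t5,t6},{t5,t7},{t6,t7},{t2,t5,t6},{t3,t5,t6},{t5,t6,t7}}
  A2: {{t3},{t3,t5},{t3,t6},{t3,t5,t6}}
  A3: {{t1},{t2},{t5},{t7},{t1,t2},{t1,t4},{t2,t4},{t2,t5},{t2,t6},{t3,t5},{t5,t6},{t5,t7},{t6,t7},{t2,t5,t6},{t3,t5,t6},{t5,t6,t7}}
  A12: {{t3,t6},{t3,t5,t6}}
  A13: {{t7},{t2,t6},{t5,t6},{t5,t7},{t6,t7},{t2,t5,t6},{t3,t5,t6},{t5,t6,t7}} {{t1,t4}} {{t2,t4}}
  A23: {{t3,t5},{t3,t5,t6}}
  A123: {{t3,t5,t6}}
C dims 4,5,1; δ0: rk 3, SNF 1^3; δ1: rk 1, SNF 1^1
degree 0: 4−3−0 = 1 → Ȟ^0 ≅ Z
degree 1: 5−1−3 = 1 → Ȟ^1 ≅ Z
degree 2: 1−0−1 = 0 → Ȟ^2 ≅ 0


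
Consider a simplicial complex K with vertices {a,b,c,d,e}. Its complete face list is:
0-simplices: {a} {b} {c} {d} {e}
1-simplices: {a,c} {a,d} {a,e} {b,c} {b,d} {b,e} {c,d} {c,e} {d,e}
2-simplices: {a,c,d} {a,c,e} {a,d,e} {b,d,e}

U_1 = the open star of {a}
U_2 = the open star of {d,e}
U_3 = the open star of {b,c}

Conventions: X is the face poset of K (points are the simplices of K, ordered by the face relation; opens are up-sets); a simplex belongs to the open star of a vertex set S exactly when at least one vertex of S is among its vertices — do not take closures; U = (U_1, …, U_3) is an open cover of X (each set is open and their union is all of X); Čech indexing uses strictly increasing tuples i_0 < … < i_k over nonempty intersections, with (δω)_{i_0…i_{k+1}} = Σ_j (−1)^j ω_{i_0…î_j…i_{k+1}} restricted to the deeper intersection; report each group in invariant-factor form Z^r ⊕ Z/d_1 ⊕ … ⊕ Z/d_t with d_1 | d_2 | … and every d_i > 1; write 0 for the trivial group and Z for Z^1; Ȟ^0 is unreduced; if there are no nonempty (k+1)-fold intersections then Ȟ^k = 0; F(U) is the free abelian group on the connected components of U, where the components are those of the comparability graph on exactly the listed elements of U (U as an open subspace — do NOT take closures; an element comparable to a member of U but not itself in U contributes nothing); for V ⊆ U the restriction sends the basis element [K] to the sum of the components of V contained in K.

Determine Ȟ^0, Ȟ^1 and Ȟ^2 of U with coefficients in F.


Ȟ^0(U;F) ≅ Z; Ȟ^1(U;F) ≅ Z; Ȟ^2(U;F) ≅ 0

cover nerve:
  U1={{a},{a,c},{a,d},{a,e},{a,c,d},{a,c,e},{a,d,e}} U2={{d},{e},{a,d},{a,e},{b,d},{b,e},{c,d},{c,e},{d,e},{a,c,d},{a,c,e},{a,d,e},{b,d,e}} U3={{b},{c},{a,c},{b,c},{b,d},{b,e},{c,d},{c,e},{a,c,d},{a,c,e},{b,d,e}}
  U12={{a,d},{a,e},{a,c,d},{a,c,e},{a,d,e}} U13={{a,c},{a,c,d},{a,c,e}} U23={{b,d},{b,e},{c,d},{c,e},{a,c,d},{a,c,e},{b,d,e}}
  U123={{a,c,d},{a,c,e}}
components per intersection:
  U1: {{a},{a,c},{a,d},{a,e},{a,c,d},{a,c,e},{a,d,e}}
  U2: {{d},{e},{a,d},{a,e},{b,d},{b,e},{c,d},{c,e},{d,e},{a,c,d},{a,c,e},{a,d,e},{b,d,e}}
  U3: {{b},{c},{a,c},{b,c},{b,d},{b,e},{c,d},{c,e},{a,c,d},{a,c,e},{b,d,e}}
  U12: {{a,d},{a,e},{a,c,d},{a,c,e},{a,d,e}}
  U13: {{a,c},{a,c,d},{a,c,e}}
  U23: {{b,d},{b,e},{b,d,e}} {{c,d},{a,c,d}} {{c,e},{a,c,e}}
  U123: {{a,c,d}} {{a,c,e}}
C dims 3,5,2; δ0: rk 2, SNF 1^2; δ1: rk 2, SNF 1^2
Ȟ^0: (3−2)−0=1 ⇒ Z
Ȟ^1: (5−2)−2=1 ⇒ Z
Ȟ^2: (2−0)−2=0 ⇒ 0


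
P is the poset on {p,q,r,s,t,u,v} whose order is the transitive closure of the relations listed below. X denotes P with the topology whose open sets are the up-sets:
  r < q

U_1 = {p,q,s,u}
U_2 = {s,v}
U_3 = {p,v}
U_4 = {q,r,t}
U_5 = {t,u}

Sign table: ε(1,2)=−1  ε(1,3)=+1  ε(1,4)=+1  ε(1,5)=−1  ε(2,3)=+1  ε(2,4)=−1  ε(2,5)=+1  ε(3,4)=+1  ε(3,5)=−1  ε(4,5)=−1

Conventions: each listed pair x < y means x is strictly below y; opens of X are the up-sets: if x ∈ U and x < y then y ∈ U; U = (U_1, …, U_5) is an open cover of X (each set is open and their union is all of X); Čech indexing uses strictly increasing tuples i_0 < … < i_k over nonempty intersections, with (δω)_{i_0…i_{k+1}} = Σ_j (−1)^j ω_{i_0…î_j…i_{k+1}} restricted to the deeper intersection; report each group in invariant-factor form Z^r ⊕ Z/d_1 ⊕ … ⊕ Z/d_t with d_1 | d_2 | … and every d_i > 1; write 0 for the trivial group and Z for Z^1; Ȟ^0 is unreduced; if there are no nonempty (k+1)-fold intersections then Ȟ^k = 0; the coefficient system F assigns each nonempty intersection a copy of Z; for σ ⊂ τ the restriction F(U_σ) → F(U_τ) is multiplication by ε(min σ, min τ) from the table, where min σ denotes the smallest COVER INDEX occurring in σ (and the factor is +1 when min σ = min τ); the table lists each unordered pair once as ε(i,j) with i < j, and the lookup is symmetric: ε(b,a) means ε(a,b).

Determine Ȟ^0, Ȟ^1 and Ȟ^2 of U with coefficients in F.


Ȟ^0(U;F) ≅ 0, Ȟ^1(U;F) ≅ Z ⊕ Z/2, Ȟ^2(U;F) ≅ 0

intersection data:
  U12={s} U13={p} U14={q} U15={u} U23={v} U45={t}
C dims 5,6; δ0: rk 5, SNF 1^4·2
Ȟ^0 = (5 − 5) − 0 = 0, so Ȟ^0 ≅ 0
Ȟ^1 = (6 − 0) − 5 = 1 plus torsion [2], so Ȟ^1 ≅ Z ⊕ Z/2
Ȟ^2 = (0 − 0) − 0 = 0, so Ȟ^2 ≅ 0


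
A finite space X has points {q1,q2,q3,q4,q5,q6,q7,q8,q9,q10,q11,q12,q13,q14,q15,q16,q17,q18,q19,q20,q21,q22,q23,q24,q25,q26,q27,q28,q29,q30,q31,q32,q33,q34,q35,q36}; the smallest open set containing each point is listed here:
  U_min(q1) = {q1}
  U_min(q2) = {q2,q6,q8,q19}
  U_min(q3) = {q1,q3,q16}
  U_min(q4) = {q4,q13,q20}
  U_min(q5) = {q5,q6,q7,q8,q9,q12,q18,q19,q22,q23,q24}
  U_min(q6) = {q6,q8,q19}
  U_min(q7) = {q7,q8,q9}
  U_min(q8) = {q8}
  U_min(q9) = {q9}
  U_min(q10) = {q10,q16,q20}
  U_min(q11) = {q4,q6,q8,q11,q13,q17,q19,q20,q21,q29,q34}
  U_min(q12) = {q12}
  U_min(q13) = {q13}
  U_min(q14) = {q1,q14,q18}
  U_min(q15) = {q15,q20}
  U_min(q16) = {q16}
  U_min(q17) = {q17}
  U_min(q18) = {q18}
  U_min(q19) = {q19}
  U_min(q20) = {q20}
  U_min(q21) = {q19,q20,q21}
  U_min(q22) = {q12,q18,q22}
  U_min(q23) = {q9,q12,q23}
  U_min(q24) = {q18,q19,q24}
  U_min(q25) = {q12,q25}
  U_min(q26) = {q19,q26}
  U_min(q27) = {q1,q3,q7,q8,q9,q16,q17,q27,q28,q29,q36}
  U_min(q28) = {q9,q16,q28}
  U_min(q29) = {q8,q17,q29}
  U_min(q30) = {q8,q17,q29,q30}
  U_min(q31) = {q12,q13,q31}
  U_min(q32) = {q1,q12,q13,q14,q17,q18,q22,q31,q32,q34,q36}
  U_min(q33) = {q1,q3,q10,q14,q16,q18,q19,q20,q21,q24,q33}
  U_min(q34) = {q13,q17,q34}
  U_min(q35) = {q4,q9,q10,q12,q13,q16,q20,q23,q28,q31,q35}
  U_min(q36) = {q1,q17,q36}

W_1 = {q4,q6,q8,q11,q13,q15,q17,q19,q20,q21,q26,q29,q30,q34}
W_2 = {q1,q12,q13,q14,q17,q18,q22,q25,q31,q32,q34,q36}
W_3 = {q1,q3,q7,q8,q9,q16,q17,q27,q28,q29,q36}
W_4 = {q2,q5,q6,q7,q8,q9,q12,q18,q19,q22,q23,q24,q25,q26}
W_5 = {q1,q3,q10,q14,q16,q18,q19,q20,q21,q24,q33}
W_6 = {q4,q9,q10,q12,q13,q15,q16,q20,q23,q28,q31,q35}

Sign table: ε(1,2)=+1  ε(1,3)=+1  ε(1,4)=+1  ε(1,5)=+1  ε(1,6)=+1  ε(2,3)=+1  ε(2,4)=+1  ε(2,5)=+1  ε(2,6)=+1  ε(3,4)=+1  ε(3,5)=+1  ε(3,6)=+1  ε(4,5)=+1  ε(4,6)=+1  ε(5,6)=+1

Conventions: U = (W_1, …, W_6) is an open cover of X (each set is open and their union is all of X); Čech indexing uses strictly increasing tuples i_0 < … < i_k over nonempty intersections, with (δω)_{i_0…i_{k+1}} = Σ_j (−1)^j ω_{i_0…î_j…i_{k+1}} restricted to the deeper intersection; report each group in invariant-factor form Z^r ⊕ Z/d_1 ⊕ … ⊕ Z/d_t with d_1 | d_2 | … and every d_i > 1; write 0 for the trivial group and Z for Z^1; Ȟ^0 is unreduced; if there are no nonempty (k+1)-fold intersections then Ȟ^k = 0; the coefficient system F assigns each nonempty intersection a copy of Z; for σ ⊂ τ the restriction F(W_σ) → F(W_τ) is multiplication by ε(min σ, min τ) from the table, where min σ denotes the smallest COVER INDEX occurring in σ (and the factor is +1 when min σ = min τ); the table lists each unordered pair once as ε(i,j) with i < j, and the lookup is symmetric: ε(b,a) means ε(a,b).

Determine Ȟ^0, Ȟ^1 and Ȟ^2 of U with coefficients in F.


Ȟ^0 = Z, Ȟ^1 = 0, Ȟ^2 = Z/2

nerve of the cover:
  W12={q13,q17,q34} W13={q8,q17,q29} W14={q6,q8,q19,q26} W15={q19,q20,q21} W16={q4,q13,q15,q20} W23={q1,q17,q36} W24={q12,q18,q22,q25} W25={q1,q14,q18} W26={q12,q13,q31} W34={q7,q8,q9} W35={q1,q3,q16} W36={q9,q16,q28} W45={q18,q19,q24} W46={q9,q12,q23} W56={q10,q16,q20}
  W123={q17} W126={q13} W134={q8} W145={q19} W156={q20} W235={q1} W245={q18} W246={q12} W346={q9} W356={q16}
C dims 6,15,10; δ0: rk 5, SNF 1^5; δ1: rk 10, SNF 1^9·2
Ȟ^0 = (6 − 5) − 0 = 1, so Ȟ^0 ≅ Z
Ȟ^1 = (15 − 10) − 5 = 0, so Ȟ^1 ≅ 0
Ȟ^2 = (10 − 0) − 10 = 0 plus torsion [2], so Ȟ^2 ≅ Z/2


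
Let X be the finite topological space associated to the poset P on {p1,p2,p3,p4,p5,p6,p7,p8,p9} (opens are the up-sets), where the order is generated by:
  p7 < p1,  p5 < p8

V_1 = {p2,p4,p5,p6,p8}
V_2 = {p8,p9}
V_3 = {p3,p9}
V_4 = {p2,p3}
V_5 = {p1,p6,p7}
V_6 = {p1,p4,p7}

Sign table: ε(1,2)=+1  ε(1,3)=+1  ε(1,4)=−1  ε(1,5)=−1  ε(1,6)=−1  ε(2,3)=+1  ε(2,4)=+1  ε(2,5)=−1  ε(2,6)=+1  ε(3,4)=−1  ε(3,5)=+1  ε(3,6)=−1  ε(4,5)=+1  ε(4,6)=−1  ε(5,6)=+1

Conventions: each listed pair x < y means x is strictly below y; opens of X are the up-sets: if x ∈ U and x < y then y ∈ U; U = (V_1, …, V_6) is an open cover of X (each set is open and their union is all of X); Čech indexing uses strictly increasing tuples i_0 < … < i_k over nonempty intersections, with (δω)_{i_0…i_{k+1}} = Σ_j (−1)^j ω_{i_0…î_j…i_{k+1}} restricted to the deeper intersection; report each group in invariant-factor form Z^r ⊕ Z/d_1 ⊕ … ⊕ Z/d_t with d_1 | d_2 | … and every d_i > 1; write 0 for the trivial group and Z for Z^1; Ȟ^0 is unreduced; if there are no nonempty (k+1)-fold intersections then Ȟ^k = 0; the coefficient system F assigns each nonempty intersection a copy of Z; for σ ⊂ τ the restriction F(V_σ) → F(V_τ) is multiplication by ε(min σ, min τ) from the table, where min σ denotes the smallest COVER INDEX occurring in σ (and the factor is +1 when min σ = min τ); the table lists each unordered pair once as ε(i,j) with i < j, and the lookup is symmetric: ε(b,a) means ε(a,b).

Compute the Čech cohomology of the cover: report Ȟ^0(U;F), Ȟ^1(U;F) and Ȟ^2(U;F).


intersection data:
  V12={p8} V14={p2} V15={p6} V16={p4} V23={p9} V34={p3} V56={p1,p7}
C dims 6,7; δ0: rk 5, SNF 1^5
Ȟ^0 = (6 − 5) − 0 = 1, so Ȟ^0 ≅ Z
Ȟ^1 = (7 − 0) − 5 = 2, so Ȟ^1 ≅ Z^2
Ȟ^2 = (0 − 0) − 0 = 0, so Ȟ^2 ≅ 0

Ȟ^0 ≅ Z; Ȟ^1 ≅ Z^2; Ȟ^2 ≅ 0


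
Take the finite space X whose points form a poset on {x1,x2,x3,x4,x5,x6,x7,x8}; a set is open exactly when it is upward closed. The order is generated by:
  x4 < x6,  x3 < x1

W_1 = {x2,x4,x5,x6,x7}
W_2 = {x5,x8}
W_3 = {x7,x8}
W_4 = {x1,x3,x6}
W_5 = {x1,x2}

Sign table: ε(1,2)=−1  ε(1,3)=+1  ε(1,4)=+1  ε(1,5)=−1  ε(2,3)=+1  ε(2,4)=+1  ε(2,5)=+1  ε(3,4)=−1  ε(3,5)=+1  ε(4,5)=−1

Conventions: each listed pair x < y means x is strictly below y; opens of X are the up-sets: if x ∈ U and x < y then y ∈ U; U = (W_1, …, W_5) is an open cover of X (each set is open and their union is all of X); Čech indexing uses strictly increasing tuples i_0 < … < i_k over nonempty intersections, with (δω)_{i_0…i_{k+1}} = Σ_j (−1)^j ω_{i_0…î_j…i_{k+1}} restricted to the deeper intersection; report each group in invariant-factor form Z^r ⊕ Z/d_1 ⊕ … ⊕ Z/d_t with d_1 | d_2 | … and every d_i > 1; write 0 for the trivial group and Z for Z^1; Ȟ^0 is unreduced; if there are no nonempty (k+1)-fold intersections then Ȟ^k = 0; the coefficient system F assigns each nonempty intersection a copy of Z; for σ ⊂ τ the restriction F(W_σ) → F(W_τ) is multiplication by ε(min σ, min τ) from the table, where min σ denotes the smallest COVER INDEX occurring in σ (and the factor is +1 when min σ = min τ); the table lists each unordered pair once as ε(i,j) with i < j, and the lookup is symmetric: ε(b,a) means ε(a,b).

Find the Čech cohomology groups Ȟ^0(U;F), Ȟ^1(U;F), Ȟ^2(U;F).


cover nerve:
  W12={x5} W13={x7} W14={x6} W15={x2} W23={x8} W45={x1}
C dims 5,6; δ0: rk 5, SNF 1^4·2
Ȟ^0: (5−5)−0=0 ⇒ 0
Ȟ^1: (6−0)−5=1 plus torsion [2] ⇒ Z ⊕ Z/2
Ȟ^2: (0−0)−0=0 ⇒ 0

Ȟ^0 = 0, Ȟ^1 = Z ⊕ Z/2 and Ȟ^2 = 0


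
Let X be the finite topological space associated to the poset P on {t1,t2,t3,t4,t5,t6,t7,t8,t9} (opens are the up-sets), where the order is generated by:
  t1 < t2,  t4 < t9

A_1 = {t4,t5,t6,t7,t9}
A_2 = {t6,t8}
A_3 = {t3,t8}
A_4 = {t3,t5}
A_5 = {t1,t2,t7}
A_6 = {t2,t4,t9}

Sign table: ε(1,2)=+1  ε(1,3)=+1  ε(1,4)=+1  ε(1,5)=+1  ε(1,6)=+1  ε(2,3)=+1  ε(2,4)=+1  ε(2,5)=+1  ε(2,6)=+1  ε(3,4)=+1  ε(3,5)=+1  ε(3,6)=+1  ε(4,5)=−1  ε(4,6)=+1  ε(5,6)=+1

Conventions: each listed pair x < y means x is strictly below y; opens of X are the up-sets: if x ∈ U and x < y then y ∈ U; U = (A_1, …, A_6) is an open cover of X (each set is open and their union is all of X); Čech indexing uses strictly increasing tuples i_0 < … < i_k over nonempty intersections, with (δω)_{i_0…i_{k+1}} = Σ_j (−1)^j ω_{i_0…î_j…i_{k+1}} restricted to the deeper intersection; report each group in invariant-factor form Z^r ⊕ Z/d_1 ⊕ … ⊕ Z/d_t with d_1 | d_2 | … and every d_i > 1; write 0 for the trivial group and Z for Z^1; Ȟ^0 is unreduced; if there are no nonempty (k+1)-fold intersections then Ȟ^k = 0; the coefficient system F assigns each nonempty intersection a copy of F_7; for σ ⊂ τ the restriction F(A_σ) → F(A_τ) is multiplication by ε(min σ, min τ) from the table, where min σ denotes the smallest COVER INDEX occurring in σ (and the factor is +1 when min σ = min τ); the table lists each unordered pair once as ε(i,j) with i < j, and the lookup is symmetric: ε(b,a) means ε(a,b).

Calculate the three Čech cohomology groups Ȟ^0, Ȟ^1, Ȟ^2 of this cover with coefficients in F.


Ȟ^0 = Z/7,  Ȟ^1 = Z/7 ⊕ Z/7,  Ȟ^2 = 0

nonempty overlaps:
  A12={t6} A14={t5} A15={t7} A16={t4,t9} A23={t8} A34={t3} A56={t2}
C dims 6,7; δ0: rk_F7 5
degree 0: 6−5−0 = 1 → Ȟ^0 ≅ Z/7
degree 1: 7−0−5 = 2 → Ȟ^1 ≅ Z/7 ⊕ Z/7
degree 2: 0−0−0 = 0 → Ȟ^2 ≅ 0


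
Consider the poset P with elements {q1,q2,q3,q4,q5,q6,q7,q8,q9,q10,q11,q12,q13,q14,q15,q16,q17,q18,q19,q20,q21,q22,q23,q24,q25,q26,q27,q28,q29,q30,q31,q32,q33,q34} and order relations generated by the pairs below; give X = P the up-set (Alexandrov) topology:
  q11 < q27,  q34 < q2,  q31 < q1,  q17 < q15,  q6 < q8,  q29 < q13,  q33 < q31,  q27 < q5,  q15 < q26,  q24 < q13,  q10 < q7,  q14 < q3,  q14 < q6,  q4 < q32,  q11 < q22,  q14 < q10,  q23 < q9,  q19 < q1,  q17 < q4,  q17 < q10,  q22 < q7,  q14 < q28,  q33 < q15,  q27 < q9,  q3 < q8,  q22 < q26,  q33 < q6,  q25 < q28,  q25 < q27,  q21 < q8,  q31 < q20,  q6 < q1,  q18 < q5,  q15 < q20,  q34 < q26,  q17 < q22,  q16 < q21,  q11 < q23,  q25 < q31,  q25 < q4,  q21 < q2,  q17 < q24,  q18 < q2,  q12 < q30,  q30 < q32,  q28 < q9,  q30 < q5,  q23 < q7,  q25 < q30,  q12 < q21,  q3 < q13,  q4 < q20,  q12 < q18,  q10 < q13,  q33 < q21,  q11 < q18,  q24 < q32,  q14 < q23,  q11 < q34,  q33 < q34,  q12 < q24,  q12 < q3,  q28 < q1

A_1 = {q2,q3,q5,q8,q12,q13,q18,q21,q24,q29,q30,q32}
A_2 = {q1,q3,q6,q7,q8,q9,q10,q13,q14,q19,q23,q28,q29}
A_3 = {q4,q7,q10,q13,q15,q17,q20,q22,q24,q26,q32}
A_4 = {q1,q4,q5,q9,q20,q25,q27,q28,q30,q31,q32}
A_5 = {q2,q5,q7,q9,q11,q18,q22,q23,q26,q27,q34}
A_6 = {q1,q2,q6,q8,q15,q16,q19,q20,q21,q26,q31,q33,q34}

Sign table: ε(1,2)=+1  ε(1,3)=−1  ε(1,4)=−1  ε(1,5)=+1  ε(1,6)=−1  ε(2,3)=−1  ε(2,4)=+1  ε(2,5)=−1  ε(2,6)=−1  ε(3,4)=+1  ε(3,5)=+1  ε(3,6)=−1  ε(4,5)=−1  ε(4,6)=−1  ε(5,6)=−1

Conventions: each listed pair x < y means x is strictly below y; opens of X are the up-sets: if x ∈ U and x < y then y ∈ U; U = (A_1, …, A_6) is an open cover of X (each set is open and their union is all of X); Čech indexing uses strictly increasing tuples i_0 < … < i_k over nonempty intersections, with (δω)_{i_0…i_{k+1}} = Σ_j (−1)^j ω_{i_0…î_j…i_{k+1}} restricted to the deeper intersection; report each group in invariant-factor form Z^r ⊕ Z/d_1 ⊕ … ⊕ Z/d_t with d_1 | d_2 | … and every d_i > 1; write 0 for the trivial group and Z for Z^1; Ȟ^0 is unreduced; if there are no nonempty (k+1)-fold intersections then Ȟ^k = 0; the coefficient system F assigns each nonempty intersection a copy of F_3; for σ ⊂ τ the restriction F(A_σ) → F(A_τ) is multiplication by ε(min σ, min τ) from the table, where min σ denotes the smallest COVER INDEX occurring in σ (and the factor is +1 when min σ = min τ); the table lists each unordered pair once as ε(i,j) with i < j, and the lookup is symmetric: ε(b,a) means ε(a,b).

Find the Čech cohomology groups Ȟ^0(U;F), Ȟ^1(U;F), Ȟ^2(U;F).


Ȟ^0 = 0,  Ȟ^1 = 0,  Ȟ^2 = Z/3

nonempty intersections:
  A12={q3,q8,q13,q29} A13={q13,q24,q32} A14={q5,q30,q32} A15={q2,q5,q18} A16={q2,q8,q21} A23={q7,q10,q13} A24={q1,q9,q28} A25={q7,q9,q23} A26={q1,q6,q8,q19} A34={q4,q20,q32} A35={q7,q22,q26} A36={q15,q20,q26} A45={q5,q9,q27} A46={q1,q20,q31} A56={q2,q26,q34}
  A123={q13} A126={q8} A134={q32} A145={q5} A156={q2} A235={q7} A245={q9} A246={q1} A346={q20} A356={q26}
C dims 6,15,10; δ0: rk_F3 6; δ1: rk_F3 9
Ȟ^0: (6−6)−0=0 ⇒ 0
Ȟ^1: (15−9)−6=0 ⇒ 0
Ȟ^2: (10−0)−9=1 ⇒ Z/3


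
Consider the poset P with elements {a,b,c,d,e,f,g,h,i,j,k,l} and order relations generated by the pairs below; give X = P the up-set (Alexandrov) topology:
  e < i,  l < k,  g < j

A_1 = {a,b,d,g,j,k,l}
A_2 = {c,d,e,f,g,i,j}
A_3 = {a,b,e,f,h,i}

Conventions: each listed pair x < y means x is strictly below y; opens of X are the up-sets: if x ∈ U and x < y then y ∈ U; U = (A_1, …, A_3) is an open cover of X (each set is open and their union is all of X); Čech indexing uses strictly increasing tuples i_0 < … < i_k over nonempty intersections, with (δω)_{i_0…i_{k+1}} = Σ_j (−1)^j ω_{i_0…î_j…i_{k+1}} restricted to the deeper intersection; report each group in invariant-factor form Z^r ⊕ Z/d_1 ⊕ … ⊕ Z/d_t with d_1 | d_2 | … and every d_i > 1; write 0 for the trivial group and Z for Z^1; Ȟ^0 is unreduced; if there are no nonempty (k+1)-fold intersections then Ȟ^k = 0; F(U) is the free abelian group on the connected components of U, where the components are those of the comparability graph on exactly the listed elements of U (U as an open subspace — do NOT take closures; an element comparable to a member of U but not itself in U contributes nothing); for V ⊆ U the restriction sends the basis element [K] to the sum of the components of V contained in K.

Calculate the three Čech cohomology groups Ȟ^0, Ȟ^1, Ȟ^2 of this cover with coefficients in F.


Ȟ^0 ≅ Z^9; Ȟ^1 ≅ 0; Ȟ^2 ≅ 0

nonempty intersections:
  A12={d,g,j} A13={a,b} A23={e,f,i}
components per intersection:
  A1: {a} {b} {d} {g,j} {k,l}
  A2: {c} {d} {e,i} {f} {g,j}
  A3: {a} {b} {e,i} {f} {h}
  A12: {d} {g,j}
  A13: {a} {b}
  A23: {e,i} {f}
C dims 15,6; δ0: rk 6, SNF 1^6
Ȟ^0: (15−6)−0=9 ⇒ Z^9
Ȟ^1: (6−0)−6=0 ⇒ 0
Ȟ^2: (0−0)−0=0 ⇒ 0


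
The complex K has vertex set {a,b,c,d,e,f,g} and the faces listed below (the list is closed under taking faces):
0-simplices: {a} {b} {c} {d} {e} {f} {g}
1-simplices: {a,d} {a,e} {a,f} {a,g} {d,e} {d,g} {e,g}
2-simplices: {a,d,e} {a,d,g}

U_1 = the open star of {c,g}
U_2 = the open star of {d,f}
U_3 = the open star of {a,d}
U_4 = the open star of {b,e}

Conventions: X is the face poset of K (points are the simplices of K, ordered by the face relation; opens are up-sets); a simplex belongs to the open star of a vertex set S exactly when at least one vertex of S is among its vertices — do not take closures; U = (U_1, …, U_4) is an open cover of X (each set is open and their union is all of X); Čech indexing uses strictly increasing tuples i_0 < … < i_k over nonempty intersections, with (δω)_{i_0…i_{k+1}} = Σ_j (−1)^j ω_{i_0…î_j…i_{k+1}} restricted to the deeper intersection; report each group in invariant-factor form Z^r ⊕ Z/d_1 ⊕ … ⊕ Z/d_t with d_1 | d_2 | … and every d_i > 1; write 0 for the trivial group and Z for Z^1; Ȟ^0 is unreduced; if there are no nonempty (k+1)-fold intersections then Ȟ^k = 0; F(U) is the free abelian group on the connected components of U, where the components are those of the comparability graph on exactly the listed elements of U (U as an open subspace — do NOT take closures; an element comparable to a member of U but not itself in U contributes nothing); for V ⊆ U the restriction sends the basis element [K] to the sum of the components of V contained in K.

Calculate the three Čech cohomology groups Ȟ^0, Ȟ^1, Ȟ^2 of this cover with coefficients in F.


intersection data:
  U1={{c},{g},{a,g},{d,g},{e,g},{a,d,g}} U2={{d},{f},{a,d},{a,f},{d,e},{d,g},{a,d,e},{a,d,g}} U3={{a},{d},{a,d},{a,e},{a,f},{a,g},{d,e},{d,g},{a,d,e},{a,d,g}} U4={{b},{e},{a,e},{d,e},{e,g},{a,d,e}}
  U12={{d,g},{a,d,g}} U13={{a,g},{d,g},{a,d,g}} U14={{e,g}} U23={{d},{a,d},{a,f},{d,e},{d,g},{a,d,e},{a,d,g}} U24={{d,e},{a,d,e}} U34={{a,e},{d,e},{a,d,e}}
  U123={{d,g},{a,d,g}} U234={{d,e},{a,d,e}}
components per intersection:
  U1: {{c}} {{g},{a,g},{d,g},{e,g},{a,d,g}}
  U2: {{d},{a,d},{d,e},{d,g},{a,d,e},{a,d,g}} {{f},{a,f}}
  U3: {{a},{d},{a,d},{a,e},{a,f},{a,g},{d,e},{d,g},{a,d,e},{a,d,g}}
  U4: {{b}} {{e},{a,e},{d,e},{e,g},{a,d,e}}
  U12: {{d,g},{a,d,g}}
  U13: {{a,g},{d,g},{a,d,g}}
  U14: {{e,g}}
  U23: {{d},{a,d},{d,e},{d,g},{a,d,e},{a,d,g}} {{a,f}}
  U24: {{d,e},{a,d,e}}
  U34: {{a,e},{d,e},{a,d,e}}
  U123: {{d,g},{a,d,g}}
  U234: {{d,e},{a,d,e}}
C dims 7,7,2; δ0: rk 4, SNF 1^4; δ1: rk 2, SNF 1^2
Ȟ^0 = (7 − 4) − 0 = 3, so Ȟ^0 ≅ Z^3
Ȟ^1 = (7 − 2) − 4 = 1, so Ȟ^1 ≅ Z
Ȟ^2 = (2 − 0) − 2 = 0, so Ȟ^2 ≅ 0

Ȟ^0 = Z^3,  Ȟ^1 = Z,  Ȟ^2 = 0


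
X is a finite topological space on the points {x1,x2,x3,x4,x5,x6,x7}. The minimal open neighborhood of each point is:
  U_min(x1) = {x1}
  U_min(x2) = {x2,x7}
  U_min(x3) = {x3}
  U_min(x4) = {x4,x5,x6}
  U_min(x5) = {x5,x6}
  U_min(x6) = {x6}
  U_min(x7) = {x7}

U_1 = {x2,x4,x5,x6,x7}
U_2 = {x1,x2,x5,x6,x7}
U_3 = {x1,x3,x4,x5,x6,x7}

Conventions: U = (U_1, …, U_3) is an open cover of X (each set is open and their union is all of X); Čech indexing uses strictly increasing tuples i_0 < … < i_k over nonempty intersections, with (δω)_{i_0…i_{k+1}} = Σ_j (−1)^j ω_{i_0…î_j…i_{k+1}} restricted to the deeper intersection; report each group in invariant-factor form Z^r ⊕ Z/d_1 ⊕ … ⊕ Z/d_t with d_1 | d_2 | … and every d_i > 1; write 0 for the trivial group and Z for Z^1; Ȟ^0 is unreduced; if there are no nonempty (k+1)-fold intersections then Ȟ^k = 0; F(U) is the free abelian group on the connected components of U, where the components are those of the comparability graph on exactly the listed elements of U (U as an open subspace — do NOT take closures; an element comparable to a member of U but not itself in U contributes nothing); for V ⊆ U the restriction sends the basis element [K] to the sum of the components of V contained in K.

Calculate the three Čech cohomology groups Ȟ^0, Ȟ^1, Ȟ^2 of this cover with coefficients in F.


nonempty overlaps:
  U12={x2,x5,x6,x7} U13={x4,x5,x6,x7} U23={x1,x5,x6,x7}
  U123={x5,x6,x7}
components per intersection:
  U1: {x2,x7} {x4,x5,x6}
  U2: {x1} {x2,x7} {x5,x6}
  U3: {x1} {x3} {x4,x5,x6} {x7}
  U12: {x2,x7} {x5,x6}
  U13: {x4,x5,x6} {x7}
  U23: {x1} {x5,x6} {x7}
  U123: {x5,x6} {x7}
C dims 9,7,2; δ0: rk 5, SNF 1^5; δ1: rk 2, SNF 1^2
degree 0: 9−5−0 = 4 → Ȟ^0 ≅ Z^4
degree 1: 7−2−5 = 0 → Ȟ^1 ≅ 0
degree 2: 2−0−2 = 0 → Ȟ^2 ≅ 0

Ȟ^0 ≅ Z^4,  Ȟ^1 ≅ 0,  Ȟ^2 ≅ 0


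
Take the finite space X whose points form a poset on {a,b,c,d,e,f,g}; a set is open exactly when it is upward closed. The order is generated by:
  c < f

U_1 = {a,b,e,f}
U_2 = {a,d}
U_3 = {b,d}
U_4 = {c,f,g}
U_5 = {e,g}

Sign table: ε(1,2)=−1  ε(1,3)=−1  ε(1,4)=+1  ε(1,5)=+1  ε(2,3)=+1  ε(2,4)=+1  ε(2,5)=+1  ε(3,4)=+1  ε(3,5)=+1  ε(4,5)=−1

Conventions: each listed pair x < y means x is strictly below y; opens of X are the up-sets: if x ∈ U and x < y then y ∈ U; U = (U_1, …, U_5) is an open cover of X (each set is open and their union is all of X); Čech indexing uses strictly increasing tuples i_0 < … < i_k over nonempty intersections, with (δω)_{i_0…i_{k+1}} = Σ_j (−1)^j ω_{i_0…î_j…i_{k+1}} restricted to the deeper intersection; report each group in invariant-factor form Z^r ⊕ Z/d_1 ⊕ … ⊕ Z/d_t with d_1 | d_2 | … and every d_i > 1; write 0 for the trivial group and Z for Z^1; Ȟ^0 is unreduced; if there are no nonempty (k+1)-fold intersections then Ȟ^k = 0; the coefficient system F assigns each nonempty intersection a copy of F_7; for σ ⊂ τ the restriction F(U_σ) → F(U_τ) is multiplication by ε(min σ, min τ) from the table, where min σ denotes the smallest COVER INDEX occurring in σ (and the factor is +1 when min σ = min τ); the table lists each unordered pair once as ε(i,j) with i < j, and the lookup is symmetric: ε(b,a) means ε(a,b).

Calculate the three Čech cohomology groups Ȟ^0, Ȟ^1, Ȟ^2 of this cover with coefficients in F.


Ȟ^0(U;F) ≅ 0; Ȟ^1(U;F) ≅ Z/7; Ȟ^2(U;F) ≅ 0

nonempty overlaps:
  U12={a} U13={b} U14={f} U15={e} U23={d} U45={g}
C dims 5,6; δ0: rk_F7 5
degree 0: 5−5−0 = 0 → Ȟ^0 ≅ 0
degree 1: 6−0−5 = 1 → Ȟ^1 ≅ Z/7
degree 2: 0−0−0 = 0 → Ȟ^2 ≅ 0


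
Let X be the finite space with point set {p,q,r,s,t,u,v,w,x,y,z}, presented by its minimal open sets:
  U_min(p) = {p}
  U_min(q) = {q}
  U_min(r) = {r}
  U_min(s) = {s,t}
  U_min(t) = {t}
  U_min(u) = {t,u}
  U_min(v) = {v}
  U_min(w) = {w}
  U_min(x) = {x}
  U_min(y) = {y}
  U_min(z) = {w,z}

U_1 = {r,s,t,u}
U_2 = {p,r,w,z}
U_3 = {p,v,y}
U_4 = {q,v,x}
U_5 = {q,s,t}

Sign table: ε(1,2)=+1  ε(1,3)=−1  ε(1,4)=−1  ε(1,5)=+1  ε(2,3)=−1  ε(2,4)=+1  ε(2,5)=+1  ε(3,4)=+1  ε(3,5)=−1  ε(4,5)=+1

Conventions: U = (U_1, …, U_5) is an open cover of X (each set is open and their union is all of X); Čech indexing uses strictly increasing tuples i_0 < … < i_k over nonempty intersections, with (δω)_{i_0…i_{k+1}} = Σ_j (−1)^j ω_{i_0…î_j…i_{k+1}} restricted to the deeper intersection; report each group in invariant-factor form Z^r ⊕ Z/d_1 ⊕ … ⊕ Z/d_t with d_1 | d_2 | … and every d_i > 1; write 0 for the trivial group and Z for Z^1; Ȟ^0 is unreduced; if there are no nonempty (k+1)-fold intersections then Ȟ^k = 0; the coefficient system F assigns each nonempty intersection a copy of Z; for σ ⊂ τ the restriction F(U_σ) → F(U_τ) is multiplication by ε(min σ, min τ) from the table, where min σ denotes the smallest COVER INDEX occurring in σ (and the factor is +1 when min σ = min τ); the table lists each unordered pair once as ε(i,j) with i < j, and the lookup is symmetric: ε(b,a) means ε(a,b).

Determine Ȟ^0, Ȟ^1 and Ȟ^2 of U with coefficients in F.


Ȟ^0(U;F) ≅ 0,  Ȟ^1(U;F) ≅ Z/2,  Ȟ^2(U;F) ≅ 0

nerve of the cover:
  U12={r} U15={s,t} U23={p} U34={v} U45={q}
C dims 5,5; δ0: rk 5, SNF 1^4·2
Ȟ^0 = (5 − 5) − 0 = 0, so Ȟ^0 ≅ 0
Ȟ^1 = (5 − 0) − 5 = 0 plus torsion [2], so Ȟ^1 ≅ Z/2
Ȟ^2 = (0 − 0) − 0 = 0, so Ȟ^2 ≅ 0


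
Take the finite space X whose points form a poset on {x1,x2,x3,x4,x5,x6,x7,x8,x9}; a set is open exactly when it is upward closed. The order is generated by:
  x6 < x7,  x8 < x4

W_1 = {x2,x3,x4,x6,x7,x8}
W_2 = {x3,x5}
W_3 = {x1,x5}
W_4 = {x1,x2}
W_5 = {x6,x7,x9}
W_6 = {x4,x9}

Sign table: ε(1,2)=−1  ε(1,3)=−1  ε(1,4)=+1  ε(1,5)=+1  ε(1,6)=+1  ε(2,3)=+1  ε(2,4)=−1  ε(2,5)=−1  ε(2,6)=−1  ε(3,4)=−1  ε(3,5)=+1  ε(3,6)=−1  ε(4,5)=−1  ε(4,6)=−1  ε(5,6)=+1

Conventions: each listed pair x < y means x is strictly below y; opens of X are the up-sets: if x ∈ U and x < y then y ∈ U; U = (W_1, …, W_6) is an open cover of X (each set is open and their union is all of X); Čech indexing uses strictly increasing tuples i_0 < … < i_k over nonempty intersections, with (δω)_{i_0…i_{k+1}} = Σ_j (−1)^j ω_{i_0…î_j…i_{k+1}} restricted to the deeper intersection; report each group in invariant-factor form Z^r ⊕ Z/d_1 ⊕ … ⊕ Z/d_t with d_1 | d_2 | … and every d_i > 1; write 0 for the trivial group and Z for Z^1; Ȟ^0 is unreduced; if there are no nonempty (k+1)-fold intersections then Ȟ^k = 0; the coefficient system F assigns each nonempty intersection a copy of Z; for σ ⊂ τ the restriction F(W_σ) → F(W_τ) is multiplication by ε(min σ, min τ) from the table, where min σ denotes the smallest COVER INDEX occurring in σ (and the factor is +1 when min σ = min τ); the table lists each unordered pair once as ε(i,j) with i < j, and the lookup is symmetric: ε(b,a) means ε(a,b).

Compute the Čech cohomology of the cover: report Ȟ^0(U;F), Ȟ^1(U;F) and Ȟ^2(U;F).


Ȟ^0 ≅ Z; Ȟ^1 ≅ Z^2; Ȟ^2 ≅ 0

nonempty intersections:
  W12={x3} W14={x2} W15={x6,x7} W16={x4} W23={x5} W34={x1} W56={x9}
C dims 6,7; δ0: rk 5, SNF 1^5
Ȟ^0: (6−5)−0=1 ⇒ Z
Ȟ^1: (7−0)−5=2 ⇒ Z^2
Ȟ^2: (0−0)−0=0 ⇒ 0


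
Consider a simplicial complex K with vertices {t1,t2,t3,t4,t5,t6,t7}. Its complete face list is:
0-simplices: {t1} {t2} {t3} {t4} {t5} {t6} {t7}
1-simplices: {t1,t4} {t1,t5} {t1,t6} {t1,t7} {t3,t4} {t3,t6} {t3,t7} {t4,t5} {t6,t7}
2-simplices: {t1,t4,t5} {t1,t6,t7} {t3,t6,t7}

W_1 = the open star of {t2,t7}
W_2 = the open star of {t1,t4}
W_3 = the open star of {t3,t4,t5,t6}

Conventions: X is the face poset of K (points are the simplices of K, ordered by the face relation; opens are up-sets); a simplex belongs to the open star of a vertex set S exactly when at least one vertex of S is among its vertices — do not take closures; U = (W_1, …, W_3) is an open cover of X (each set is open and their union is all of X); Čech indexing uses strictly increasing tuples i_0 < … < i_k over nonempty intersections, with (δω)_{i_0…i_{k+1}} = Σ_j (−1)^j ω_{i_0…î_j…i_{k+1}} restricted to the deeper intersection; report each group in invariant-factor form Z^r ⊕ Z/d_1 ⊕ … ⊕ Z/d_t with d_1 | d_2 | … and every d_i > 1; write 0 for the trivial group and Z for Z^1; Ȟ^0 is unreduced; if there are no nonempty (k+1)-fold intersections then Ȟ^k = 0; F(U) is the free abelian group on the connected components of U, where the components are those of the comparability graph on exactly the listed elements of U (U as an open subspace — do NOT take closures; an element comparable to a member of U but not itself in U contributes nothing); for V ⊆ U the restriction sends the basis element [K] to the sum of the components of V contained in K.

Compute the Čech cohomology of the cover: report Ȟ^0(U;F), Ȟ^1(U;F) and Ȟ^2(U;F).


nerve simplices:
  W1={{t2},{t7},{t1,t7},{t3,t7},{t6,t7},{t1,t6,t7},{t3,t6,t7}} W2={{t1},{t4},{t1,t4},{t1,t5},{t1,t6},{t1,t7},{t3,t4},{t4,t5},{t1,t4,t5},{t1,t6,t7}} W3={{t3},{t4},{t5},{t6},{t1,t4},{t1,t5},{t1,t6},{t3,t4},{t3,t6},{t3,t7},{t4,t5},{t6,t7},{t1,t4,t5},{t1,t6,t7},{t3,t6,t7}}
  W12={{t1,t7},{t1,t6,t7}} W13={{t3,t7},{t6,t7},{t1,t6,t7},{t3,t6,t7}} W23={{t4},{t1,t4},{t1,t5},{t1,t6},{t3,t4},{t4,t5},{t1,t4,t5},{t1,t6,t7}}
  W123={{t1,t6,t7}}
components per intersection:
  W1: {{t2}} {{t7},{t1,t7},{t3,t7},{t6,t7},{t1,t6,t7},{t3,t6,t7}}
  W2: {{t1},{t4},{t1,t4},{t1,t5},{t1,t6},{t1,t7},{t3,t4},{t4,t5},{t1,t4,t5},{t1,t6,t7}}
  W3: {{t3},{t4},{t5},{t6},{t1,t4},{t1,t5},{t1,t6},{t3,t4},{t3,t6},{t3,t7},{t4,t5},{t6,t7},{t1,t4,t5},{t1,t6,t7},{t3,t6,t7}}
  W12: {{t1,t7},{t1,t6,t7}}
  W13: {{t3,t7},{t6,t7},{t1,t6,t7},{t3,t6,t7}}
  W23: {{t4},{t1,t4},{t1,t5},{t3,t4},{t4,t5},{t1,t4,t5}} {{t1,t6},{t1,t6,t7}}
  W123: {{t1,t6,t7}}
C dims 4,4,1; δ0: rk 2, SNF 1^2; δ1: rk 1, SNF 1^1
degree 0: 4−2−0 = 2 → Ȟ^0 ≅ Z^2
degree 1: 4−1−2 = 1 → Ȟ^1 ≅ Z
degree 2: 1−0−1 = 0 → Ȟ^2 ≅ 0

Ȟ^0(U;F) ≅ Z^2; Ȟ^1(U;F) ≅ Z; Ȟ^2(U;F) ≅ 0


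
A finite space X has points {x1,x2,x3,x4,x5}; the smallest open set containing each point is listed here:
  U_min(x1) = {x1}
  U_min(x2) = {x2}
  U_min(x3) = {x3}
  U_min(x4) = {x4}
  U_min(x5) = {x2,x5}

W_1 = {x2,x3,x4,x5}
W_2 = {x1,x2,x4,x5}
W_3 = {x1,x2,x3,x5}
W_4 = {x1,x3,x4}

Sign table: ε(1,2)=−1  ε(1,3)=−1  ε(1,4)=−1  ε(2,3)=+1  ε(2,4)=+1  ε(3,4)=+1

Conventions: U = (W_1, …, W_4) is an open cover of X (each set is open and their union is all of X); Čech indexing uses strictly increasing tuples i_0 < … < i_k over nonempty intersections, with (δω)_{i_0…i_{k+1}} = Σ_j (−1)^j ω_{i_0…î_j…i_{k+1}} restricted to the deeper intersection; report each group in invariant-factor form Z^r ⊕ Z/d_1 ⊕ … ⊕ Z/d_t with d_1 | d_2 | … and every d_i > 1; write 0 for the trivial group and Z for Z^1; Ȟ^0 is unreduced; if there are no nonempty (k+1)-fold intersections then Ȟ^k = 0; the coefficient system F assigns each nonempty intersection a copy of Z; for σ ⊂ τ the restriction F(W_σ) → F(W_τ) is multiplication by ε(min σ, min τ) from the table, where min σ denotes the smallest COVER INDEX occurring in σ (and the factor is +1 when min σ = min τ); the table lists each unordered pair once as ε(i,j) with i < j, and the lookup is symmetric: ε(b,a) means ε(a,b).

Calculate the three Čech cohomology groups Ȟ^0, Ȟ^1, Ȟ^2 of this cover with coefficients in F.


Ȟ^0(U;F) ≅ Z,  Ȟ^1(U;F) ≅ 0,  Ȟ^2(U;F) ≅ Z

nerve simplices:
  W12={x2,x4,x5} W13={x2,x3,x5} W14={x3,x4} W23={x1,x2,x5} W24={x1,x4} W34={x1,x3}
  W123={x2,x5} W124={x4} W134={x3} W234={x1}
C dims 4,6,4; δ0: rk 3, SNF 1^3; δ1: rk 3, SNF 1^3
degree 0: 4−3−0 = 1 → Ȟ^0 ≅ Z
degree 1: 6−3−3 = 0 → Ȟ^1 ≅ 0
degree 2: 4−0−3 = 1 → Ȟ^2 ≅ Z
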